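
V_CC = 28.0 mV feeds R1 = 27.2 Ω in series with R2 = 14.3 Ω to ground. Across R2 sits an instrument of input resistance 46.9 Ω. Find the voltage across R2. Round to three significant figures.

V_out ≈ 8.04 mV

First combine the lower leg with the load: R2 ‖ R_L = 10.96 Ω.
Now apply the divider: V_out = 28.0 × 0.2872 = 8.041 mV.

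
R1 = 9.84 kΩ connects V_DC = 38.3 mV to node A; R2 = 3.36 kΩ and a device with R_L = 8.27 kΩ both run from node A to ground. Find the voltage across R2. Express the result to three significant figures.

V_out ≈ 7.48 mV

R2 ‖ R_L = (3.36 × 8.27)/(3.36 + 8.27) = 2.389 kΩ.
Then V_out = V_DC · R2'/(R1 + R2') = 38.3 × 2.389/12.23 = 7.483 mV.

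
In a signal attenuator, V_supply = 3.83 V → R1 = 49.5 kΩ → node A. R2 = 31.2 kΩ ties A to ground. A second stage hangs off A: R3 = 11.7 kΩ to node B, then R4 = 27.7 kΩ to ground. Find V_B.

V_B ≈ 0.701 V

Node A sees R2 in parallel with the series input of stage 2, R3 + R4 = 39.40 kΩ.
R2 ‖ (R3+R4) = 17.41 kΩ.
First divider: V_A = V_supply · 17.41/(49.5 + 17.41) = 0.9966 V.
Stage 2 is unloaded, so V_B = V_A · R4/(R3+R4) = 0.9966 × 27.7/39.40 = 0.7007 V.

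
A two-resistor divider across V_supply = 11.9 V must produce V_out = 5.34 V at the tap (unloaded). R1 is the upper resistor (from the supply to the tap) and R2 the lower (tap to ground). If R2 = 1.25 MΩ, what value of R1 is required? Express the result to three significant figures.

Required fraction k = V_out/V_supply = 0.4487.
Rearranging, R1 = R2·(1−k)/k = 1.25 × 1.228 = 1.536 MΩ.

R1 ≈ 1.54 MΩ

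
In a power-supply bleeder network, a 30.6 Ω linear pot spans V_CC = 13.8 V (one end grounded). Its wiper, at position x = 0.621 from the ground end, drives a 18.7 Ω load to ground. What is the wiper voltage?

Split the track: R_lower = x·R_p = 19.00 Ω, R_upper = (1−x)·R_p = 11.60 Ω.
Lower segment in parallel with the load: 19.00 ‖ 18.7 = 9.425 Ω.
Loaded-divider output: V_out = 13.8 × 0.4483 = 6.187 V.

V_out ≈ 6.19 V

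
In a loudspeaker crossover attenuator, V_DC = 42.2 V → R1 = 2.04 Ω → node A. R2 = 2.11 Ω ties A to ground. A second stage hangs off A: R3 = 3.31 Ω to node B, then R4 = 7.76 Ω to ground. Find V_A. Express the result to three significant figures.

V_A ≈ 19.6 V

Looking into the second stage from A: R3 + R4 = 11.07 Ω appears in parallel with R2.
R2 ‖ (R3+R4) = 1.772 Ω.
First divider: V_A = V_DC · 1.772/(2.04 + 1.772) = 19.62 V.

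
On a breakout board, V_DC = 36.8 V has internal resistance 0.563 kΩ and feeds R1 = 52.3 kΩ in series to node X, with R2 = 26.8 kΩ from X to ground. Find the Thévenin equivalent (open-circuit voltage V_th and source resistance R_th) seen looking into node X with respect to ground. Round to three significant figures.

R1' = 0.563 + 52.3 = 52.86 kΩ (source resistance + R1).
V_th is the unloaded tap voltage: V_DC · R2/(R1'+R2) = 36.8 × 0.3364 = 12.38 V.
Looking into X with the source shorted: R_th = R1'·R2/(R1'+R2) = 52.86 × 26.8/79.66 = 17.78 kΩ.

V_th ≈ 12.4 V, R_th ≈ 17.8 kΩ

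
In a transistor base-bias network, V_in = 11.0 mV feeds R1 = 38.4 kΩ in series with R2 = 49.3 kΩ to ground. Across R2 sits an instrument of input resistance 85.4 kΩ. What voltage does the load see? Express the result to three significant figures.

R2 ‖ R_L = (49.3 × 85.4)/(49.3 + 85.4) = 31.26 kΩ.
Then V_out = V_in · R2'/(R1 + R2') = 11.0 × 31.26/69.66 = 4.936 mV.

V_out ≈ 4.94 mV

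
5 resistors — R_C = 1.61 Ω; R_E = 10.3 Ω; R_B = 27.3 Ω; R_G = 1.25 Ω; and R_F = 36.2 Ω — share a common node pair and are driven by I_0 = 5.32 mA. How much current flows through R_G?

I ≈ 2.69 mA

ΣG = 1/1.61 + 1/10.3 + 1/27.3 + 1/1.25 + 1/36.2 = 1.582.
By the current-divider rule, I = I_0 · G_k/ΣG = 5.32 × 0.5055 = 2.689 mA.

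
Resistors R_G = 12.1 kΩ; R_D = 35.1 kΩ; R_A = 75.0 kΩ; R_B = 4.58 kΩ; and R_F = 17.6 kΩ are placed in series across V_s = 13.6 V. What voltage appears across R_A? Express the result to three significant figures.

Total series resistance ΣR = 12.1 + 35.1 + 75.0 + 4.58 + 17.6 = 144.4 kΩ.
V = V_s · R/ΣR = 13.6 × 0.5195 = 7.065 V.

V ≈ 7.06 V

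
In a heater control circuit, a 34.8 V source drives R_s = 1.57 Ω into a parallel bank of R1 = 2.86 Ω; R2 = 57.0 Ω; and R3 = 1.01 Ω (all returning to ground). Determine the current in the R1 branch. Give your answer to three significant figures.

Combine the parallel branches: R_p = (1/2.86 + 1/57.0 + 1/1.01)⁻¹ = 0.7368 Ω.
V_A by voltage divider: V_A = 34.8 × 0.7368/(1.57 + 0.7368) = 11.11 V.
I(R1) = V_A / R1 = 11.11/2.86 = 3.886 A.

I ≈ 3.89 A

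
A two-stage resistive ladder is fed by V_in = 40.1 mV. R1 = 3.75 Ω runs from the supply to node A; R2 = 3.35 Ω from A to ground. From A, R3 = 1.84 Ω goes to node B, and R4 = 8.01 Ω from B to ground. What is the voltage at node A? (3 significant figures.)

V_A ≈ 16.0 mV

Node A sees R2 in parallel with the series input of stage 2, R3 + R4 = 9.850 Ω.
Effective lower resistance at A: R2 ‖ 9.850 = 2.500 Ω.
So V_A = 40.1 × 0.4000 = 16.04 mV.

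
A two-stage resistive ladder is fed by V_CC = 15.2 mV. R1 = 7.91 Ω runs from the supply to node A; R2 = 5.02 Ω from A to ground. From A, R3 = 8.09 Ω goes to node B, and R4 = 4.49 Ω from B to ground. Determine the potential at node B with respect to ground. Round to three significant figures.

V_B ≈ 1.69 mV

Looking into the second stage from A: R3 + R4 = 12.58 Ω appears in parallel with R2.
R2 ‖ (R3+R4) = 3.588 Ω.
First divider: V_A = V_CC · 3.588/(7.91 + 3.588) = 4.743 mV.
V_B = V_A × 0.3569 = 1.693 mV.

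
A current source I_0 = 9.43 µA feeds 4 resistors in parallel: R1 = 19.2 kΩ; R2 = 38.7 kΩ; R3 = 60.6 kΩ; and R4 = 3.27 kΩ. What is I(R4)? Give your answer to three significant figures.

I ≈ 7.21 µA

Total conductance ΣG = 1/19.2 + 1/38.7 + 1/60.6 + 1/3.27 = 0.4002 (units of 1/kΩ).
By the current-divider rule, I = I_0 · G_k/ΣG = 9.43 × 0.7641 = 7.205 µA.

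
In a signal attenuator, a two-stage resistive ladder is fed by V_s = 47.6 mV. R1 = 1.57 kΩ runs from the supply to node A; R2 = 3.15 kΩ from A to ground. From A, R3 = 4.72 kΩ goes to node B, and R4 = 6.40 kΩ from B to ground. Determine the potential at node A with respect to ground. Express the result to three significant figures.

V_A ≈ 29.0 mV

Looking into the second stage from A: R3 + R4 = 11.12 kΩ appears in parallel with R2.
Effective lower resistance at A: R2 ‖ 11.12 = 2.455 kΩ.
So V_A = 47.6 × 0.6099 = 29.03 mV.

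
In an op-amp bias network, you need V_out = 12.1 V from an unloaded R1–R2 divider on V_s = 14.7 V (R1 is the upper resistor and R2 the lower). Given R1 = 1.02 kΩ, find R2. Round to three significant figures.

Required fraction k = V_out/V_s = 0.8231.
So R2 = R1 · V_out/(V_s − V_out) = 1.02 × 12.1/(14.7 − 12.1) = 1.02 × 4.654 = 4.747 kΩ.

R2 ≈ 4.75 kΩ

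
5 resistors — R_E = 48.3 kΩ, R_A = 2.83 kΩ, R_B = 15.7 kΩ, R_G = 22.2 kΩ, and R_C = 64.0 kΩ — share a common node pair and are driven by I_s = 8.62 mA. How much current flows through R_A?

Total conductance ΣG = 1/48.3 + 1/2.83 + 1/15.7 + 1/22.2 + 1/64.0 = 0.4984 (units of 1/kΩ).
R_A takes the fraction G_k/ΣG = 0.3534/0.4984 = 0.7089, so I = 8.62 × 0.7089 = 6.111 mA.

I ≈ 6.11 mA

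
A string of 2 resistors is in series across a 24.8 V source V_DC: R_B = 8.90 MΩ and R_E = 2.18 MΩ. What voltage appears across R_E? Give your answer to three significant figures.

ΣR = 8.90 + 2.18 = 11.08 MΩ.
Voltage divider: V = V_DC · (2.180 / 11.08) = 24.8 × 0.1968 = 4.879 V.

V ≈ 4.88 V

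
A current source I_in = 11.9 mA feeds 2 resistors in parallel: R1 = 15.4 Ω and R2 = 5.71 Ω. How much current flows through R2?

I ≈ 8.68 mA

With just two branches, the current splits inversely with resistance.
So I = 11.9 × 15.4/21.11 = 8.681 mA.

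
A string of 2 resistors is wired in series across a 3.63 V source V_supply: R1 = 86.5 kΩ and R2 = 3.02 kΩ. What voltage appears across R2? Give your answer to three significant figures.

ΣR = 86.5 + 3.02 = 89.52 kΩ.
V = V_supply · R/ΣR = 3.63 × 0.03374 = 0.1225 V.

V ≈ 0.122 V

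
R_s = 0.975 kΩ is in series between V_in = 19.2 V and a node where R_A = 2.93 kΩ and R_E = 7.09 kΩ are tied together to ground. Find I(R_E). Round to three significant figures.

Parallel bank: R_p = 1/(1/2.93 + 1/7.09) = 2.073 kΩ.
V_A by voltage divider: V_A = 19.2 × 2.073/(0.975 + 2.073) = 13.06 V.
Branch current I = V_A/R_E = 13.06/7.09 = 1.842 mA.
(Check via current divider: I_total = 6.299 mA; share G_k/ΣG = 0.2924 → same result.)

I ≈ 1.84 mA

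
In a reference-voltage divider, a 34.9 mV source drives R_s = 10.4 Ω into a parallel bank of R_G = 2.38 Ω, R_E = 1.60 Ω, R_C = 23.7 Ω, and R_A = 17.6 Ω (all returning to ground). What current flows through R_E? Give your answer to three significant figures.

I ≈ 1.69 mA

Combine the parallel branches: R_p = (1/2.38 + 1/1.60 + 1/23.7 + 1/17.6)⁻¹ = 0.8740 Ω.
V_A = 34.9 × 0.8740/11.27 = 2.706 mV.
I(R_E) = V_A / R_E = 2.706/1.60 = 1.691 mA.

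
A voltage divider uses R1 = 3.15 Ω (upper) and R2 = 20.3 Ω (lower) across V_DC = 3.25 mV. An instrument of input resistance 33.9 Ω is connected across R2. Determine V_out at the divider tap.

First combine the lower leg with the load: R2 ‖ R_L = 12.70 Ω.
Then V_out = V_DC · R2'/(R1 + R2') = 3.25 × 12.70/15.85 = 2.604 mV.
(Unloaded it would be 2.81 mV; the load pulls it down.)

V_out ≈ 2.60 mV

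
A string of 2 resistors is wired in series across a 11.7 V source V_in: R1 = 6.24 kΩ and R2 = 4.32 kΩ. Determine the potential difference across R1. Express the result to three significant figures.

Total series resistance ΣR = 6.24 + 4.32 = 10.56 kΩ.
Voltage divider: V = V_in · (6.240 / 10.56) = 11.7 × 0.5909 = 6.914 V.

V ≈ 6.91 V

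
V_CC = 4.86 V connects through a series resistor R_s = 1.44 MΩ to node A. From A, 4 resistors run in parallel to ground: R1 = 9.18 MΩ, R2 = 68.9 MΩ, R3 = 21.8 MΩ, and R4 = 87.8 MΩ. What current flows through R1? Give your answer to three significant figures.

Equivalent of the parallel group: R_p = 5.534 MΩ.
V_A = 4.86 × 5.534/6.974 = 3.856 V.
Branch current I = V_A/R1 = 3.856/9.18 = 0.4201 µA.

I ≈ 0.420 µA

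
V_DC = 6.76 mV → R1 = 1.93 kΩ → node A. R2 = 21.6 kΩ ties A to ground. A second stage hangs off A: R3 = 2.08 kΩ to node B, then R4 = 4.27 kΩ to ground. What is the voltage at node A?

V_A ≈ 4.85 mV

The second stage (R3 + R4 = 6.350 kΩ) loads node A in parallel with R2.
R2 ‖ (R3+R4) = 4.907 kΩ.
First divider: V_A = V_DC · 4.907/(1.93 + 4.907) = 4.852 mV.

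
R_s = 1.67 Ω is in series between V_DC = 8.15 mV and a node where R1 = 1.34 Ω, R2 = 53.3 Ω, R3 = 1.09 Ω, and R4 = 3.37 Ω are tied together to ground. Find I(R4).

Combine the parallel branches: R_p = (1/1.34 + 1/53.3 + 1/1.09 + 1/3.37)⁻¹ = 0.5053 Ω.
Node voltage V_A = V_DC · R_p/(R_s + R_p) = 8.15 × 0.2323 = 1.893 mV.
I(R4) = V_A / R4 = 1.893/3.37 = 0.5617 mA.

I ≈ 0.562 mA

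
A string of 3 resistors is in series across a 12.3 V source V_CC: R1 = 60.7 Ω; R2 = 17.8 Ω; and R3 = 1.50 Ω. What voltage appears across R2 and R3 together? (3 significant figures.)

Total series resistance ΣR = 60.7 + 17.8 + 1.50 = 80.00 Ω.
R_{R2..R3} = 17.8 + 1.50 = 19.30 Ω.
V = V_CC · R/ΣR = 12.3 × 0.2413 = 2.967 V.

V ≈ 2.97 V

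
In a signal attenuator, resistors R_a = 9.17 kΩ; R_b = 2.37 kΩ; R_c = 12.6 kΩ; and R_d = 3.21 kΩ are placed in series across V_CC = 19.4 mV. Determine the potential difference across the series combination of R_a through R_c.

Total series resistance ΣR = 9.17 + 2.37 + 12.6 + 3.21 = 27.35 kΩ.
R_{R_a..R_c} = 9.17 + 2.37 + 12.6 = 24.14 kΩ.
V = V_CC · R/ΣR = 19.4 × 0.8826 = 17.12 mV.

V ≈ 17.1 mV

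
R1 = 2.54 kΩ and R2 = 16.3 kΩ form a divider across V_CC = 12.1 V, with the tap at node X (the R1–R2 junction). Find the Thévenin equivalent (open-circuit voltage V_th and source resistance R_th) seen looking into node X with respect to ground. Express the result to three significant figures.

V_th is the unloaded tap voltage: V_CC · R2/(R1+R2) = 12.1 × 0.8652 = 10.47 V.
Zeroing V_CC shorts the top of R1 to ground, so R_th = R1 ‖ R2 = 2.198 kΩ.

V_th ≈ 10.5 V, R_th ≈ 2.20 kΩ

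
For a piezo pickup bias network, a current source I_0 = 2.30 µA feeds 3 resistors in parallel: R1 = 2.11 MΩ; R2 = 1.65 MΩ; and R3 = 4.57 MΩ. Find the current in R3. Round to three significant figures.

ΣG = 1/2.11 + 1/1.65 + 1/4.57 = 1.299.
R3 takes the fraction G_k/ΣG = 0.2188/1.299 = 0.1685, so I = 2.30 × 0.1685 = 0.3875 µA.

I ≈ 0.387 µA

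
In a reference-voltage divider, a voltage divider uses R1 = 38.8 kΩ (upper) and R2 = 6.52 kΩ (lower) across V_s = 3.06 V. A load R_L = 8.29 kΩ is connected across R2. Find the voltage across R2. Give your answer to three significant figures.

R2 ‖ R_L = (6.52 × 8.29)/(6.52 + 8.29) = 3.650 kΩ.
Voltage divider with the loaded lower leg: V_out = 3.06 × 3.650/(38.8 + 3.650) = 3.06 × 0.08598 = 0.2631 V.
(Unloaded it would be 0.440 V; the load pulls it down.)

V_out ≈ 0.263 V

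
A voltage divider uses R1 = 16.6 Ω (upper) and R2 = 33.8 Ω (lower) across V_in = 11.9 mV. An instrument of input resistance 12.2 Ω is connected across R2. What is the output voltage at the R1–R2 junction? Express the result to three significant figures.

V_out ≈ 4.17 mV

First combine the lower leg with the load: R2 ‖ R_L = 8.964 Ω.
Voltage divider with the loaded lower leg: V_out = 11.9 × 8.964/(16.6 + 8.964) = 11.9 × 0.3507 = 4.173 mV.
(Unloaded it would be 7.98 mV; the load pulls it down.)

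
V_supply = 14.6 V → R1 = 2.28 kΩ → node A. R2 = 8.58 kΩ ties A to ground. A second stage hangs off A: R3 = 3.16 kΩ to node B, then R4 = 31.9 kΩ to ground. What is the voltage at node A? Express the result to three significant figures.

V_A ≈ 11.0 V

Looking into the second stage from A: R3 + R4 = 35.06 kΩ appears in parallel with R2.
Effective lower resistance at A: R2 ‖ 35.06 = 6.893 kΩ.
V_A = 14.6 × 6.893/(2.28 + 6.893) = 10.97 V.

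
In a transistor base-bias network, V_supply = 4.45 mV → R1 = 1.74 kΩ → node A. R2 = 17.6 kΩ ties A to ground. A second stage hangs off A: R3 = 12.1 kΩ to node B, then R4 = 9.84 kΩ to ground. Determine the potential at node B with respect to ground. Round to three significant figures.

Looking into the second stage from A: R3 + R4 = 21.94 kΩ appears in parallel with R2.
R2 ‖ (R3+R4) = 9.766 kΩ.
So V_A = 4.45 × 0.8488 = 3.777 mV.
V_B = V_A × 0.4485 = 1.694 mV.

V_B ≈ 1.69 mV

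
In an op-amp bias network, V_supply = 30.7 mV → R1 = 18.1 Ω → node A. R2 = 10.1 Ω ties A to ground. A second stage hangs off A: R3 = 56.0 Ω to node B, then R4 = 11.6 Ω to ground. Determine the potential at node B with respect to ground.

V_B ≈ 1.72 mV

The second stage (R3 + R4 = 67.60 Ω) loads node A in parallel with R2.
Effective lower resistance at A: R2 ‖ 67.60 = 8.787 Ω.
V_A = 30.7 × 8.787/(18.1 + 8.787) = 10.03 mV.
Then the unloaded second divider: V_B = V_A × R4/(R3+R4) = 10.03 × 0.1716 = 1.722 mV.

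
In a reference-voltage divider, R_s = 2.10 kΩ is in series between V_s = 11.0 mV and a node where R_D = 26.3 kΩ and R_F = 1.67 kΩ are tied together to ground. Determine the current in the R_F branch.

Equivalent of the parallel group: R_p = 1.570 kΩ.
V_A = 11.0 × 1.570/3.670 = 4.706 mV.
Branch current I = V_A/R_F = 4.706/1.67 = 2.818 µA.

I ≈ 2.82 µA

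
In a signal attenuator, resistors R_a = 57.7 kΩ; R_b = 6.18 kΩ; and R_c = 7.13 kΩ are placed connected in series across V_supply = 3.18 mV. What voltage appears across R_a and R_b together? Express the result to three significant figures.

V ≈ 2.86 mV

ΣR = 57.7 + 6.18 + 7.13 = 71.01 kΩ.
R_{R_a..R_b} = 57.7 + 6.18 = 63.88 kΩ.
By the voltage-divider rule, V = 3.18 × 63.88/71.01 = 2.861 mV.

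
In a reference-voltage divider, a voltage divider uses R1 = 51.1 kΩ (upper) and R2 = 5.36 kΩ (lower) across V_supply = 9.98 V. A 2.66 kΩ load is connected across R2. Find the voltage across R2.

V_out ≈ 0.336 V

First combine the lower leg with the load: R2 ‖ R_L = 1.778 kΩ.
Voltage divider with the loaded lower leg: V_out = 9.98 × 1.778/(51.1 + 1.778) = 9.98 × 0.03362 = 0.3355 V.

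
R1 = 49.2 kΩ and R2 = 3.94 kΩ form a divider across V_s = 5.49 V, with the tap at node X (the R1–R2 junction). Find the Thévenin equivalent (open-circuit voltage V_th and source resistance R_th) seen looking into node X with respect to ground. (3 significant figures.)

With X open, the divider is unloaded: V_th = 5.49 × 3.94/53.14 = 0.4070 V.
Zeroing V_s shorts the top of R1 to ground, so R_th = R1 ‖ R2 = 3.648 kΩ.

V_th ≈ 0.407 V, R_th ≈ 3.65 kΩ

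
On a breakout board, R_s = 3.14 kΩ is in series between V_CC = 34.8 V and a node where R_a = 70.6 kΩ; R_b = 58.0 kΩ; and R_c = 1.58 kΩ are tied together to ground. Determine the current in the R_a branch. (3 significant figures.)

Parallel bank: R_p = 1/(1/70.6 + 1/58.0 + 1/1.58) = 1.505 kΩ.
V_A = 34.8 × 1.505/4.645 = 11.28 V.
Branch current I = V_A/R_a = 11.28/70.6 = 0.1597 mA.

I ≈ 0.160 mA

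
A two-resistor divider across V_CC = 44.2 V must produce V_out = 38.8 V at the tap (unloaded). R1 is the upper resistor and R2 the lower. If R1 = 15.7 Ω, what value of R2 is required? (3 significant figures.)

R2 ≈ 113 Ω

V_out/V_CC = R2/(R1+R2) = 0.8778.
So R2 = R1 · V_out/(V_CC − V_out) = 15.7 × 38.8/(44.2 − 38.8) = 15.7 × 7.185 = 112.8 Ω.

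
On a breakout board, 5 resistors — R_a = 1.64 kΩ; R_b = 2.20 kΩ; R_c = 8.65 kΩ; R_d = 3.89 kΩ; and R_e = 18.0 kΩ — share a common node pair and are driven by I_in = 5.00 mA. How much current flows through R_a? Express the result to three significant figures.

I ≈ 2.04 mA

Conductances: ΣG = 1/1.64 + 1/2.20 + 1/8.65 + 1/3.89 + 1/18.0 = 1.493 (1/kΩ).
Current divider: I(R_a) = I_in · G_k/ΣG = 5.00 × (0.6098/1.493) = 5.00 × 0.4085 = 2.043 mA.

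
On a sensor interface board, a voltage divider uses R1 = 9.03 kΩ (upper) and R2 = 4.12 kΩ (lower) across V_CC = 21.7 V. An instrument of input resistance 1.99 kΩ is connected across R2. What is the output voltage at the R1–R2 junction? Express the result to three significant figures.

V_out ≈ 2.81 V

R2 ‖ R_L = (4.12 × 1.99)/(4.12 + 1.99) = 1.342 kΩ.
Voltage divider with the loaded lower leg: V_out = 21.7 × 1.342/(9.03 + 1.342) = 21.7 × 0.1294 = 2.807 V.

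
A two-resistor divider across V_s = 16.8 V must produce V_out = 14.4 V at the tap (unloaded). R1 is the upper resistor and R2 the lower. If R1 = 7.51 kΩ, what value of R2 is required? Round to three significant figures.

R2 ≈ 45.1 kΩ

V_out/V_s = R2/(R1+R2) = 0.8571.
So R2 = R1 · V_out/(V_s − V_out) = 7.51 × 14.4/(16.8 − 14.4) = 7.51 × 6.000 = 45.06 kΩ.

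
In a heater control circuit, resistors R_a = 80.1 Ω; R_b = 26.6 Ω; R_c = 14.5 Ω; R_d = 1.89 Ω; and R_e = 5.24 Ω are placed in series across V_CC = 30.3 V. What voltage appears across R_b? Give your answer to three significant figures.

V ≈ 6.28 V

Series total: ΣR = 80.1 + 26.6 + 14.5 + 1.89 + 5.24 = 128.3 Ω.
By the voltage-divider rule, V = 30.3 × 26.60/128.3 = 6.281 V.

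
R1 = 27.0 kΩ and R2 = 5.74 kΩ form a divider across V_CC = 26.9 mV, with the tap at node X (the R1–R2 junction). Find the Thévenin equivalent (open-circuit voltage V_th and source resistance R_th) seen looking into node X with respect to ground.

V_th is the unloaded tap voltage: V_CC · R2/(R1+R2) = 26.9 × 0.1753 = 4.716 mV.
Zeroing V_CC shorts the top of R1 to ground, so R_th = R1 ‖ R2 = 4.734 kΩ.

V_th ≈ 4.72 mV, R_th ≈ 4.73 kΩ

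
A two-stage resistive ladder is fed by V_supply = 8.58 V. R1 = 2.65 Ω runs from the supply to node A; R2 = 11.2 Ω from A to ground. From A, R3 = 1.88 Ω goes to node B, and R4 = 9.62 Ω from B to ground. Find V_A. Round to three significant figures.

The second stage (R3 + R4 = 11.50 Ω) loads node A in parallel with R2.
R2 ‖ (R3+R4) = 5.674 Ω.
First divider: V_A = V_supply · 5.674/(2.65 + 5.674) = 5.849 V.

V_A ≈ 5.85 V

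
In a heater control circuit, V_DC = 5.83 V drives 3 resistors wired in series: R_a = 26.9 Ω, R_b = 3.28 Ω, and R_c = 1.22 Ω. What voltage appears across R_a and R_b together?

V ≈ 5.60 V

Total series resistance ΣR = 26.9 + 3.28 + 1.22 = 31.40 Ω.
R_{R_a..R_b} = 26.9 + 3.28 = 30.18 Ω.
By the voltage-divider rule, V = 5.83 × 30.18/31.40 = 5.603 V.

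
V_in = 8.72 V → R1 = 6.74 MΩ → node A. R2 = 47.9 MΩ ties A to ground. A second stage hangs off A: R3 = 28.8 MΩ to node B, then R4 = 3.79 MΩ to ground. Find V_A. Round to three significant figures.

V_A ≈ 6.47 V

Node A sees R2 in parallel with the series input of stage 2, R3 + R4 = 32.59 MΩ.
Effective lower resistance at A: R2 ‖ 32.59 = 19.39 MΩ.
First divider: V_A = V_in · 19.39/(6.74 + 19.39) = 6.471 V.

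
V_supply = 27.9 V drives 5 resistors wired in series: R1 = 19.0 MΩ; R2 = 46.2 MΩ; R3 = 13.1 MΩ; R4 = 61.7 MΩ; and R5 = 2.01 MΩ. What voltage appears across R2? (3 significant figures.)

Series total: ΣR = 19.0 + 46.2 + 13.1 + 61.7 + 2.01 = 142.0 MΩ.
By the voltage-divider rule, V = 27.9 × 46.20/142.0 = 9.077 V.

V ≈ 9.08 V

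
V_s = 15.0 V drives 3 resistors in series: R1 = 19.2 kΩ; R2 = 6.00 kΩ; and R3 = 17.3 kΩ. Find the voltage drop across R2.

V ≈ 2.12 V

ΣR = 19.2 + 6.00 + 17.3 = 42.50 kΩ.
By the voltage-divider rule, V = 15.0 × 6.000/42.50 = 2.118 V.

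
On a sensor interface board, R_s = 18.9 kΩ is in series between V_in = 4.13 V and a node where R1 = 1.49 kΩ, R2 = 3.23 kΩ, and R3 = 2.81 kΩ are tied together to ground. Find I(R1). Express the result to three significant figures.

I ≈ 0.106 mA

Combine the parallel branches: R_p = (1/1.49 + 1/3.23 + 1/2.81)⁻¹ = 0.7482 kΩ.
V_A = 4.13 × 0.7482/19.65 = 0.1573 V.
I(R1) = V_A / R1 = 0.1573/1.49 = 0.1055 mA.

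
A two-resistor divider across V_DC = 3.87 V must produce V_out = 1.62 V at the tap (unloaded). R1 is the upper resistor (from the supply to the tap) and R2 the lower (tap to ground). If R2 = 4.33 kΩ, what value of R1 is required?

The divider ratio is R2/(R1+R2) = 1.62/3.87 = 0.4186.
So R1 = R2 · (V_DC/V_out − 1) = 4.33 × (3.87/1.62 − 1) = 4.33 × 1.389 = 6.014 kΩ.

R1 ≈ 6.01 kΩ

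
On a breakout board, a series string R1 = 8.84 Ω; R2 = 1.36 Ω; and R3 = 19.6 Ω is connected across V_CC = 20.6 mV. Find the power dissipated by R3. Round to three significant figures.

ΣR = 29.80 Ω → I = 20.6/29.80 = 0.6913 mA.
P = I²R = 0.4779 × 19.6 = 9.366 µW.

P ≈ 9.37 µW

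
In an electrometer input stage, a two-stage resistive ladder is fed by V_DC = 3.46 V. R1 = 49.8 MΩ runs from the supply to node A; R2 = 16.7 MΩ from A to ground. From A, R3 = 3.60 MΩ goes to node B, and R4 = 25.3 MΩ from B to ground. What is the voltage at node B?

The second stage (R3 + R4 = 28.90 MΩ) loads node A in parallel with R2.
Effective lower resistance at A: R2 ‖ 28.90 = 10.58 MΩ.
First divider: V_A = V_DC · 10.58/(49.8 + 10.58) = 0.6065 V.
Then the unloaded second divider: V_B = V_A × R4/(R3+R4) = 0.6065 × 0.8754 = 0.5309 V.

V_B ≈ 0.531 V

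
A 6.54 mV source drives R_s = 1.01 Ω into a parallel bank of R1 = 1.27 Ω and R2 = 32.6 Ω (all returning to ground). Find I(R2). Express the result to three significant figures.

I ≈ 0.110 mA

Equivalent of the parallel group: R_p = 1.222 Ω.
V_A = 6.54 × 1.222/2.232 = 3.581 mV.
Branch current I = V_A/R2 = 3.581/32.6 = 0.1098 mA.
(Check via current divider: I_total = 2.930 mA; share G_k/ΣG = 0.03750 → same result.)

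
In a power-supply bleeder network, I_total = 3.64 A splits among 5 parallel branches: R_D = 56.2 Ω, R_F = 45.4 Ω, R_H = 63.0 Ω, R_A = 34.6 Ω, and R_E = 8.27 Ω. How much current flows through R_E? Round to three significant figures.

I ≈ 2.14 A

Conductances: ΣG = 1/56.2 + 1/45.4 + 1/63.0 + 1/34.6 + 1/8.27 = 0.2055 (1/Ω).
Current divider: I(R_E) = I_total · G_k/ΣG = 3.64 × (0.1209/0.2055) = 3.64 × 0.5884 = 2.142 A.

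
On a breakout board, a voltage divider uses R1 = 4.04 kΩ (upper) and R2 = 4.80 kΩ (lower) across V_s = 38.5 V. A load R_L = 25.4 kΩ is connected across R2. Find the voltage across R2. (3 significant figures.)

R2 ‖ R_L = (4.80 × 25.4)/(4.80 + 25.4) = 4.037 kΩ.
Now apply the divider: V_out = 38.5 × 0.4998 = 19.24 V.
(Unloaded it would be 20.9 V; the load pulls it down.)

V_out ≈ 19.2 V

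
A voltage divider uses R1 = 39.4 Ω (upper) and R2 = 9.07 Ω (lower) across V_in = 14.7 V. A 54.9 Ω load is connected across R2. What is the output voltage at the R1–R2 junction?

First combine the lower leg with the load: R2 ‖ R_L = 7.784 Ω.
Then V_out = V_in · R2'/(R1 + R2') = 14.7 × 7.784/47.18 = 2.425 V.
(Unloaded it would be 2.75 V; the load pulls it down.)

V_out ≈ 2.43 V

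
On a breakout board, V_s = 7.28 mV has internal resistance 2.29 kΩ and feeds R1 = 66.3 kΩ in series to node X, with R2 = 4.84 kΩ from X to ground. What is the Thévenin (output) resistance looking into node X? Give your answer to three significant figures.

R_th ≈ 4.52 kΩ

R1' = 2.29 + 66.3 = 68.59 kΩ (source resistance + R1).
Zeroing V_s shorts the top of R1' to ground, so R_th = R1' ‖ R2 = 4.521 kΩ.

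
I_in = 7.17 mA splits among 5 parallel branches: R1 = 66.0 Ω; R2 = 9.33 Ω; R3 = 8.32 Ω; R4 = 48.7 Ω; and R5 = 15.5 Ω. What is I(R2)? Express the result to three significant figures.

I ≈ 2.35 mA

ΣG = 1/66.0 + 1/9.33 + 1/8.32 + 1/48.7 + 1/15.5 = 0.3276.
By the current-divider rule, I = I_in · G_k/ΣG = 7.17 × 0.3272 = 2.346 mA.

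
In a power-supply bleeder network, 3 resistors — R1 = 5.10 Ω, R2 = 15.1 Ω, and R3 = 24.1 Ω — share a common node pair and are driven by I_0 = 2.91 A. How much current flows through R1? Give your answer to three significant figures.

I ≈ 1.88 A

ΣG = 1/5.10 + 1/15.1 + 1/24.1 = 0.3038.
By the current-divider rule, I = I_0 · G_k/ΣG = 2.91 × 0.6454 = 1.878 A.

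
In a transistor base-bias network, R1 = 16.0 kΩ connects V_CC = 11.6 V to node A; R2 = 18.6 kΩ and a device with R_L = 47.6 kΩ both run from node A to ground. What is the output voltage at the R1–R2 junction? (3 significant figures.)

V_out ≈ 5.28 V

The load sits in parallel with R2, giving an effective lower resistance R2' = R2·R_L/(R2+R_L) = 13.37 kΩ.
Now apply the divider: V_out = 11.6 × 0.4553 = 5.281 V.
(Unloaded it would be 6.24 V; the load pulls it down.)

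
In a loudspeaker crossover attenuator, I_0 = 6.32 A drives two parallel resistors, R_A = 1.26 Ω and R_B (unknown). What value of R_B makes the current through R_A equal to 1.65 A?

R_B ≈ 0.445 Ω

The fraction through R_A equals R_B/(R_A+R_B).
1.65/6.32 = R_B/(R_A + R_B) → R_B = R_A · (0.2611)/(1 − 0.2611) = 1.26 × 0.3533 = 0.4452 Ω.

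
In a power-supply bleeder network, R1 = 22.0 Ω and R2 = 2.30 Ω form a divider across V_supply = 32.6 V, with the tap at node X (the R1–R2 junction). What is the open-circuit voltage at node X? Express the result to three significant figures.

V_th ≈ 3.09 V

With X open, the divider is unloaded: V_th = 32.6 × 2.30/24.30 = 3.086 V.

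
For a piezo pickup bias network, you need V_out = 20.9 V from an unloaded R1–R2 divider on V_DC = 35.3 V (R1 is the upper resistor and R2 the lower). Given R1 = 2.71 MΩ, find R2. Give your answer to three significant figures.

R2 ≈ 3.93 MΩ

Required fraction k = V_out/V_DC = 0.5921.
Rearranging, R2 = R1·k/(1−k) = 2.71 × 1.451 = 3.933 MΩ.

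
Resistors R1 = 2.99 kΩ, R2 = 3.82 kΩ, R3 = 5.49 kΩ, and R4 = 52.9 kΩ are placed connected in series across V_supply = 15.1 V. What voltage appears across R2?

Series total: ΣR = 2.99 + 3.82 + 5.49 + 52.9 = 65.20 kΩ.
V = V_supply · R/ΣR = 15.1 × 0.05859 = 0.8847 V.

V ≈ 0.885 V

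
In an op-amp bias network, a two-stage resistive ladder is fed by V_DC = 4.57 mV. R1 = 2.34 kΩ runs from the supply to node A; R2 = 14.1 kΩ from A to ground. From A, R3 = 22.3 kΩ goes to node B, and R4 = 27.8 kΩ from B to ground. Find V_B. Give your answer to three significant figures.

The second stage (R3 + R4 = 50.10 kΩ) loads node A in parallel with R2.
Effective lower resistance at A: R2 ‖ 50.10 = 11.00 kΩ.
So V_A = 4.57 × 0.8246 = 3.769 mV.
Stage 2 is unloaded, so V_B = V_A · R4/(R3+R4) = 3.769 × 27.8/50.10 = 2.091 mV.

V_B ≈ 2.09 mV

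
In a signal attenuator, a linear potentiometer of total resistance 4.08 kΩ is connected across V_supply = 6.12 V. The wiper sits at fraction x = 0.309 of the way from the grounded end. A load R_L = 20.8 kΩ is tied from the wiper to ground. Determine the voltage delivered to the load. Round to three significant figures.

V_out ≈ 1.82 V

Split the track: R_lower = x·R_p = 1.261 kΩ, R_upper = (1−x)·R_p = 2.819 kΩ.
R_L loads the lower segment: effective lower R = 1.189 kΩ.
Then V_out = V_supply · 1.189/(2.819 + 1.189) = 1.815 V.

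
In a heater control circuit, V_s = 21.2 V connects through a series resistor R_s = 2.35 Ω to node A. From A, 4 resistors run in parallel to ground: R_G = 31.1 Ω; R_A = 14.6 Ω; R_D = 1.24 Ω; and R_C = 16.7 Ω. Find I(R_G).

I ≈ 0.208 A

Parallel bank: R_p = 1/(1/31.1 + 1/14.6 + 1/1.24 + 1/16.7) = 1.034 Ω.
V_A by voltage divider: V_A = 21.2 × 1.034/(2.35 + 1.034) = 6.478 V.
I(R_G) = V_A / R_G = 6.478/31.1 = 0.2083 A.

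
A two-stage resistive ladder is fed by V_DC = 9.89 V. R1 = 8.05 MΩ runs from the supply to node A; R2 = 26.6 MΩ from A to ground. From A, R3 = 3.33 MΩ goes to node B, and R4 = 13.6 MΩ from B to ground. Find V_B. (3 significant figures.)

V_B ≈ 4.47 V

Node A sees R2 in parallel with the series input of stage 2, R3 + R4 = 16.93 MΩ.
Effective lower resistance at A: R2 ‖ 16.93 = 10.35 MΩ.
So V_A = 9.89 × 0.5624 = 5.562 V.
Stage 2 is unloaded, so V_B = V_A · R4/(R3+R4) = 5.562 × 13.6/16.93 = 4.468 V.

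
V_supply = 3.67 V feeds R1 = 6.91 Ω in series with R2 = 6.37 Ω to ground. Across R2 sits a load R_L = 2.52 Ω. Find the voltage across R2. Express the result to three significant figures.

V_out ≈ 0.760 V

R2 ‖ R_L = (6.37 × 2.52)/(6.37 + 2.52) = 1.806 Ω.
Voltage divider with the loaded lower leg: V_out = 3.67 × 1.806/(6.91 + 1.806) = 3.67 × 0.2072 = 0.7603 V.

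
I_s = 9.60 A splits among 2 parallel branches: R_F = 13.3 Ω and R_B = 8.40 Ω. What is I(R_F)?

I ≈ 3.72 A

For two parallel branches, I_k = I_s · (other R)/(sum of R).
I(R_F) = 9.60 × 8.40/(13.3 + 8.40) = 9.60 × 0.3871 = 3.716 A.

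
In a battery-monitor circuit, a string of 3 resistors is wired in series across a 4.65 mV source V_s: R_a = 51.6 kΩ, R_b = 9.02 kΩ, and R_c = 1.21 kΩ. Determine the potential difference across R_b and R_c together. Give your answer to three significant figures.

Series total: ΣR = 51.6 + 9.02 + 1.21 = 61.83 kΩ.
R_{R_b..R_c} = 9.02 + 1.21 = 10.23 kΩ.
Voltage divider: V = V_s · (10.23 / 61.83) = 4.65 × 0.1655 = 0.7694 mV.

V ≈ 0.769 mV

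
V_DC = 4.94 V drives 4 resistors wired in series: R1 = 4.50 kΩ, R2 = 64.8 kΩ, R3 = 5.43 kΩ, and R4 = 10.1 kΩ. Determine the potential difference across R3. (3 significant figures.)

V ≈ 0.316 V

Series total: ΣR = 4.50 + 64.8 + 5.43 + 10.1 = 84.83 kΩ.
V = V_DC · R/ΣR = 4.94 × 0.06401 = 0.3162 V.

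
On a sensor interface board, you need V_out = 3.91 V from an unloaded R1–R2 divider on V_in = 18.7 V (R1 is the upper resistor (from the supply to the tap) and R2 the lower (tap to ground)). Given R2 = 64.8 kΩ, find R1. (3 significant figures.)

R1 ≈ 245 kΩ

The divider ratio is R2/(R1+R2) = 3.91/18.7 = 0.2091.
Rearranging, R1 = R2·(1−k)/k = 64.8 × 3.783 = 245.1 kΩ.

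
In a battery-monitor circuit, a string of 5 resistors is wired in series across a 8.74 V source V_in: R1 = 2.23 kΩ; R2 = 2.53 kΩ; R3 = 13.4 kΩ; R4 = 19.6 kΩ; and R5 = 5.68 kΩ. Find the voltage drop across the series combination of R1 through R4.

Series total: ΣR = 2.23 + 2.53 + 13.4 + 19.6 + 5.68 = 43.44 kΩ.
R_{R1..R4} = 2.23 + 2.53 + 13.4 + 19.6 = 37.76 kΩ.
V = V_in · R/ΣR = 8.74 × 0.8692 = 7.597 V.

V ≈ 7.60 V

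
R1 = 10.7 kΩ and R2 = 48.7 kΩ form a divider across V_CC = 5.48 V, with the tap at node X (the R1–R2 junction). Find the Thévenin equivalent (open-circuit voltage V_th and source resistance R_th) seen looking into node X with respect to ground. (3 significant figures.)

V_th ≈ 4.49 V, R_th ≈ 8.77 kΩ

With X open, the divider is unloaded: V_th = 5.48 × 48.7/59.40 = 4.493 V.
With V_CC suppressed (replaced by a short), R_th = R1 ‖ R2 = (10.70 × 48.7)/(10.70 + 48.7) = 8.773 kΩ.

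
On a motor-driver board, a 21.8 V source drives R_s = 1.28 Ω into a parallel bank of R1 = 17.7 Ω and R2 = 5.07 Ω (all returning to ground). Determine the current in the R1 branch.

Combine the parallel branches: R_p = (1/17.7 + 1/5.07)⁻¹ = 3.941 Ω.
V_A = 21.8 × 3.941/5.221 = 16.46 V.
Branch current I = V_A/R1 = 16.46/17.7 = 0.9297 A.

I ≈ 0.930 A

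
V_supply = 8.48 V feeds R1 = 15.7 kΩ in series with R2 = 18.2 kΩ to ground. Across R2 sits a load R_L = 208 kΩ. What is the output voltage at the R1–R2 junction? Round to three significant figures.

The load sits in parallel with R2, giving an effective lower resistance R2' = R2·R_L/(R2+R_L) = 16.74 kΩ.
Voltage divider with the loaded lower leg: V_out = 8.48 × 16.74/(15.7 + 16.74) = 8.48 × 0.5160 = 4.375 V.
(Unloaded it would be 4.55 V; the load pulls it down.)

V_out ≈ 4.38 V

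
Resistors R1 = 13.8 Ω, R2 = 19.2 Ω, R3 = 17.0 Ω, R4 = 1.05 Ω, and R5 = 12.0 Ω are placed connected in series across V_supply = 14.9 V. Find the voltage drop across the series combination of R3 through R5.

Series total: ΣR = 13.8 + 19.2 + 17.0 + 1.05 + 12.0 = 63.05 Ω.
R_{R3..R5} = 17.0 + 1.05 + 12.0 = 30.05 Ω.
By the voltage-divider rule, V = 14.9 × 30.05/63.05 = 7.101 V.

V ≈ 7.10 V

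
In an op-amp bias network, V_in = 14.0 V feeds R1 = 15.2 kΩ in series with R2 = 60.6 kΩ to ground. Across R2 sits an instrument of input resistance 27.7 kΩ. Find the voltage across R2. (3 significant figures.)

The load sits in parallel with R2, giving an effective lower resistance R2' = R2·R_L/(R2+R_L) = 19.01 kΩ.
Then V_out = V_in · R2'/(R1 + R2') = 14.0 × 19.01/34.21 = 7.780 V.
(Unloaded it would be 11.2 V; the load pulls it down.)

V_out ≈ 7.78 V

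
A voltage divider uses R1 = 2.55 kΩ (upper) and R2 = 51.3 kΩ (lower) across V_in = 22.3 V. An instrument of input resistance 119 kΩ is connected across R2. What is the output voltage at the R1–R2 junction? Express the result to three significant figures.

V_out ≈ 20.8 V

The load sits in parallel with R2, giving an effective lower resistance R2' = R2·R_L/(R2+R_L) = 35.85 kΩ.
Then V_out = V_in · R2'/(R1 + R2') = 22.3 × 35.85/38.40 = 20.82 V.
(Unloaded it would be 21.2 V; the load pulls it down.)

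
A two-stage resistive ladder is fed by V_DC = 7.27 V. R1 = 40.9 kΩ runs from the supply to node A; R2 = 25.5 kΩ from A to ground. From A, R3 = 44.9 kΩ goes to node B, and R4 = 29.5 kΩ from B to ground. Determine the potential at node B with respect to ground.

V_B ≈ 0.914 V

The second stage (R3 + R4 = 74.40 kΩ) loads node A in parallel with R2.
R2 ‖ (R3+R4) = 18.99 kΩ.
So V_A = 7.27 × 0.3171 = 2.305 V.
V_B = V_A × 0.3965 = 0.9140 V.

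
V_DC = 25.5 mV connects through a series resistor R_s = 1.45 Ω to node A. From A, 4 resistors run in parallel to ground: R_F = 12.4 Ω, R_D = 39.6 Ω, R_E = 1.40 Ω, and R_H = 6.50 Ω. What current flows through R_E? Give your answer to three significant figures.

Equivalent of the parallel group: R_p = 1.027 Ω.
Node voltage V_A = V_DC · R_p/(R_s + R_p) = 25.5 × 0.4145 = 10.57 mV.
Branch current I = V_A/R_E = 10.57/1.40 = 7.550 mA.

I ≈ 7.55 mA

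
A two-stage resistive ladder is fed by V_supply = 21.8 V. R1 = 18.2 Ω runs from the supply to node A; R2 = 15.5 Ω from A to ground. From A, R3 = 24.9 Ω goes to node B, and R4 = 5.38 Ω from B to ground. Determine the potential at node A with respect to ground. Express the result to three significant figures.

V_A ≈ 7.86 V

The second stage (R3 + R4 = 30.28 Ω) loads node A in parallel with R2.
Effective lower resistance at A: R2 ‖ 30.28 = 10.25 Ω.
So V_A = 21.8 × 0.3603 = 7.855 V.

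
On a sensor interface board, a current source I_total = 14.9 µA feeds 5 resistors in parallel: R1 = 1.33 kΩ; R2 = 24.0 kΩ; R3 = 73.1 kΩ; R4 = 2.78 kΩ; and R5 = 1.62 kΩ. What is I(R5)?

Conductances: ΣG = 1/1.33 + 1/24.0 + 1/73.1 + 1/2.78 + 1/1.62 = 1.784 (1/kΩ).
Current divider: I(R5) = I_total · G_k/ΣG = 14.9 × (0.6173/1.784) = 14.9 × 0.3460 = 5.155 µA.

I ≈ 5.15 µA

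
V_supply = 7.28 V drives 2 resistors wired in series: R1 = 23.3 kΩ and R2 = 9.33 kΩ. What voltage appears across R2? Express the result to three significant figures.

V ≈ 2.08 V

Series total: ΣR = 23.3 + 9.33 = 32.63 kΩ.
By the voltage-divider rule, V = 7.28 × 9.330/32.63 = 2.082 V.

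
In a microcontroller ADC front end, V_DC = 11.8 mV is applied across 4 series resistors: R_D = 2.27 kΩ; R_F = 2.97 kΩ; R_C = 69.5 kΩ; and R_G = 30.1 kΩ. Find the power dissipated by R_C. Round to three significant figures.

ΣR = 104.8 kΩ → I = 11.8/104.8 = 0.1126 µA.
V(R_C) = I·R = 7.822 mV; P = V·I = 7.822 × 0.1126 = 0.8804 nW.

P ≈ 0.880 nW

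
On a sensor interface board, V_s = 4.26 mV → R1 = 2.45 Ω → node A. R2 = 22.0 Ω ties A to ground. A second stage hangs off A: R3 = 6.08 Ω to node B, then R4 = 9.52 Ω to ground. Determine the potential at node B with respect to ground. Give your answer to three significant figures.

Node A sees R2 in parallel with the series input of stage 2, R3 + R4 = 15.60 Ω.
Effective lower resistance at A: R2 ‖ 15.60 = 9.128 Ω.
First divider: V_A = V_s · 9.128/(2.45 + 9.128) = 3.359 mV.
Stage 2 is unloaded, so V_B = V_A · R4/(R3+R4) = 3.359 × 9.52/15.60 = 2.050 mV.

V_B ≈ 2.05 mV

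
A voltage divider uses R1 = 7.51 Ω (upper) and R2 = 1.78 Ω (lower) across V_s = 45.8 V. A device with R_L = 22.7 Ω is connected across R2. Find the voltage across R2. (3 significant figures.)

The load sits in parallel with R2, giving an effective lower resistance R2' = R2·R_L/(R2+R_L) = 1.651 Ω.
Now apply the divider: V_out = 45.8 × 0.1802 = 8.252 V.

V_out ≈ 8.25 V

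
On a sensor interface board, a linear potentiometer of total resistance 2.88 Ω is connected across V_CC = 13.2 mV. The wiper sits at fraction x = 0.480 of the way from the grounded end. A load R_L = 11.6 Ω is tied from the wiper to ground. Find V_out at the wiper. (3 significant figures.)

V_out ≈ 5.97 mV

Lower segment x·R_p = 1.382 Ω; upper segment (1−x)·R_p = 1.498 Ω.
Lower segment in parallel with the load: 1.382 ‖ 11.6 = 1.235 Ω.
Then V_out = V_CC · 1.235/(1.498 + 1.235) = 5.966 mV.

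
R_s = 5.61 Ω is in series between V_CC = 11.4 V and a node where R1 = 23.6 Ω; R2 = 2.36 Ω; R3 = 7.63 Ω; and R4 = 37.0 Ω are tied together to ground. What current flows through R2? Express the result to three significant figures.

Equivalent of the parallel group: R_p = 1.602 Ω.
V_A by voltage divider: V_A = 11.4 × 1.602/(5.61 + 1.602) = 2.532 V.
I(R2) = V_A / R2 = 2.532/2.36 = 1.073 A.

I ≈ 1.07 A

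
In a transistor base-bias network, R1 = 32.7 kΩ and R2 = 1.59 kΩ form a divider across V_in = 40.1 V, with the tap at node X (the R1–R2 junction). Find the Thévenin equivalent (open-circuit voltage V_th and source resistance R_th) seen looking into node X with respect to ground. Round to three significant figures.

V_th is the unloaded tap voltage: V_in · R2/(R1+R2) = 40.1 × 0.04637 = 1.859 V.
Looking into X with the source shorted: R_th = R1·R2/(R1+R2) = 32.70 × 1.59/34.29 = 1.516 kΩ.

V_th ≈ 1.86 V, R_th ≈ 1.52 kΩ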